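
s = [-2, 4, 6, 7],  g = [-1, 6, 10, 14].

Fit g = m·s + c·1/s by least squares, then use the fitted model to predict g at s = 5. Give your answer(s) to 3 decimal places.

ĝ = 8.701

Compute the Gram sums: Σs·s = 105, Σs·1/s = 4, Σ1/s·1/s = 2545/7056.
Right-hand side: Σs·g = 184, Σ1/s·g = 17/3.
Determinant 105·(2545/7056) − 4² = 7349/336.
m = (184·(2545/7056) − 4·(17/3))/(7349/336) = 308344/154329; c = (105·(17/3) − 4·184)/(7349/336) = -47376/7349.
At s = 5: ĝ = (308344/154329)·(5) + (-47376/7349)·(1/5) = 6713704/771645.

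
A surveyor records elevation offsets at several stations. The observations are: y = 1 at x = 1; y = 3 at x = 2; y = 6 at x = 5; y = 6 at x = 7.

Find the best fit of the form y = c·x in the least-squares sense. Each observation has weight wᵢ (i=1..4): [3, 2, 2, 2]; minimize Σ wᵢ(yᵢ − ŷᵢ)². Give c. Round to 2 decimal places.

c = 1.00

The normal equations are: 159·c = 159.
Hence c = 159 / 159 ≈ 1.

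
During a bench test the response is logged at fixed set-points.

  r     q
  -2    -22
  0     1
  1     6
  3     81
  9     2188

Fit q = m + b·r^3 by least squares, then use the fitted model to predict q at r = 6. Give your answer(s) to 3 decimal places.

q̂ = 649.348

Sums needed: Σ1 = 5, Σr^3 = 749, Σr^3·r^3 = 532235.
Moment sums: Σq = 2254, Σr^3·q = 1597421.
Eliminating b: 532235·(row 1) − 749·(row 2) gives 2100174·m = 532235·2254 − 749·1597421 = 3189361, so m = 3189361/2100174.
Then b = (1597421 − 749·(3189361/2100174))/532235 = 6298859/2100174.
At r = 6: q̂ = (3189361/2100174)·(1) + (6298859/2100174)·(216) = 1363742905/2100174.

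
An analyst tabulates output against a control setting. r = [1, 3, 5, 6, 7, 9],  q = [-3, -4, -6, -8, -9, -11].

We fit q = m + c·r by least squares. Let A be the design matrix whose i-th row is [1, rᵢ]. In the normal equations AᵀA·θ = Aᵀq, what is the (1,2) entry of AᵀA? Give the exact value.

Row 1 ↔ basis 1, column 2 ↔ basis r, so (AᵀA)_{1,2} = Σᵢ r = (1)·(1) + (1)·(3) + (1)·(5) + (1)·(6) + (1)·(7) + (1)·(9) = 31.

31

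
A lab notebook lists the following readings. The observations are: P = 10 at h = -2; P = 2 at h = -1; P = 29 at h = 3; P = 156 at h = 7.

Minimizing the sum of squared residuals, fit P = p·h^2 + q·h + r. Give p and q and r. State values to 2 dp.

The normal equations are: 2499·p + 361·q + 63·r = 7947;  361·p + 63·q + 7·r = 1157;  63·p + 7·q + 4·r = 197.
Solving the 3×3 system (Gaussian elimination) gives p = 21087/6796, q = 4581/6796, r = -2717/3398.

p = 3.10, q = 0.67, r = -0.80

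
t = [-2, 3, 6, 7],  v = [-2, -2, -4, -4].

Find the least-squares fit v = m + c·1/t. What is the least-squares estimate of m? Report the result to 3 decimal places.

From the data, Σ1 = 4, Σ1/t = 1/7, Σ1/t·1/t = 361/882.
Right-hand side: Σv = -12, Σ1/t·v = -19/21.
det = 4·(361/882) − (1/7)² = 713/441.
m = ((-12)·(361/882) − (1/7)·(-19/21))/(713/441) = -2109/713; c = (4·(-19/21) − (1/7)·(-12))/(713/441) = -840/713.

m = -2.958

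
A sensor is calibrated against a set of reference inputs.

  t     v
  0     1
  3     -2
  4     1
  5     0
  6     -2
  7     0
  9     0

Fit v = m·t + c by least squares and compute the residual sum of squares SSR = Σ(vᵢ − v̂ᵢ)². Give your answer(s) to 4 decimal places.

Setting ∂/∂m … = 0 gives: 216·m + 34·c = -14;  34·m + 7·c = -2.
(Σt·t = 216, Σt = 34, Σ1 = 7, Σt·v = -14, Σv = -2.)
det = 216·7 − 34² = 356.
m = ((-14)·7 − 34·(-2))/356 = -15/178; c = (216·(-2) − 34·(-14))/356 = 11/89.
Residuals: 78/89, -333/178, 108/89, 53/178, -144/89, 83/178, 113/178; SSR = 807/89.

SSR = 9.0674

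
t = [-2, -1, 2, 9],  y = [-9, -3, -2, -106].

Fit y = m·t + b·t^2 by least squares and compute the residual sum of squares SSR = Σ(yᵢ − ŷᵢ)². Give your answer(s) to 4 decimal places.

SSR = 0.5303

From the data, Σt·t = 90, Σt·t^2 = 728, Σt^2·t^2 = 6594.
For Xᵀy: Σt·y = -937, Σt^2·y = -8633.
XᵀX·[m, b]ᵀ = Xᵀy becomes [[90, 728]; [728, 6594]]·[m, b]ᵀ = [-937, -8633]ᵀ.
Determinant 90·6594 − 728² = 63476.
m = ((-937)·6594 − 728·(-8633))/63476 = 7589/4534; b = (90·(-8633) − 728·(-937))/63476 = -47417/31738.
Residuals: 5136/15869, 2663/15869, 9973/15869, -779/15869; SSR = 8415/15869.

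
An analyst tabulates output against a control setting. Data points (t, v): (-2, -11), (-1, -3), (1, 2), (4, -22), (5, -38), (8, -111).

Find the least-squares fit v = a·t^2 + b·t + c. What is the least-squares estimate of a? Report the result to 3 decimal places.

Sums needed: Σt^2·t^2 = 4995, Σt^2·t = 693, Σt^2 = 111, Σt·t = 111, Σt = 15, Σ1 = 6.
Right-hand side: Σt^2·v = -8451, Σt·v = -1139, Σv = -183.
Normal equations: [[4995, 693, 111]; [693, 111, 15]; [111, 15, 6]]·[a, b, c]ᵀ = [-8451, -1139, -183]ᵀ.
Inverting the 3×3 Gram matrix, [a, b, c]ᵀ = [-29717/14520, 33361/14520, 3917/2420]ᵀ.

a = -2.047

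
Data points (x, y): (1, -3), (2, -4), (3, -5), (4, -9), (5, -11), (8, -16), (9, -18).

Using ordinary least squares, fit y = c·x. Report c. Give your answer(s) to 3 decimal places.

c = -2.035

Compute the Gram sums: Σx·x = 200.
And Σx·y = -407.
AᵀA·[c]ᵀ = Aᵀy becomes [[200]]·[c]ᵀ = [-407]ᵀ.
Hence c = -407 / 200 ≈ -2.035.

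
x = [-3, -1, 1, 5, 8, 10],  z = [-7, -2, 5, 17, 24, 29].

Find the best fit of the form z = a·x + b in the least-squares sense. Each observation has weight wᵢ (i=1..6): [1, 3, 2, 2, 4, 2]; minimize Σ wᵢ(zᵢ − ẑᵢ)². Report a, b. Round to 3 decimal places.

a = 2.819, b = 1.535

The normal system AᵀWA·[a, b]ᵀ = AᵀWz is [[520, 58]; [58, 14]]·[a, b]ᵀ = [1555, 185]ᵀ.
Determinant 520·14 − 58² = 3916.
a = (1555·14 − 58·185)/3916 = 2760/979; b = (520·185 − 58·1555)/3916 = 3005/1958.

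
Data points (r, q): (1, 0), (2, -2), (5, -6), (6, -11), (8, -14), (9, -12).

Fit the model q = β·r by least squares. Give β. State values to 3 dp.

Normal-equation sums: Σr·r = 211.
For Mᵀq: Σr·q = -320.
MᵀM·[β]ᵀ = Mᵀq becomes [[211]]·[β]ᵀ = [-320]ᵀ.
β = (-320)/211 = -1.51659.

β = -1.517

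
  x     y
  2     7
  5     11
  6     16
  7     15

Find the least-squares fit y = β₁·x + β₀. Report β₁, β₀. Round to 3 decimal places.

β₁ = 1.786, β₀ = 3.321

The normal system AᵀA·[β₁, β₀]ᵀ = Aᵀy is [[114, 20]; [20, 4]]·[β₁, β₀]ᵀ = [270, 49]ᵀ.
det = 114·4 − 20² = 56.
β₁ = (270·4 − 20·49)/56 = 25/14; β₀ = (114·49 − 20·270)/56 = 93/28.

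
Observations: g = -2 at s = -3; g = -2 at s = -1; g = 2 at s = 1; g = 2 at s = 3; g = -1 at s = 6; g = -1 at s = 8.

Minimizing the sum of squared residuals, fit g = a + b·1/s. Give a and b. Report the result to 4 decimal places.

Sums needed: Σ1 = 6, Σ1/s = 7/24, Σ1/s·1/s = 145/64.
For Xᵀg: Σg = -2, Σ1/s·g = 121/24.
Eliminating b: (145/64)·(row 1) − (7/24)·(row 2) gives (7781/576)·a = (145/64)·(-2) − (7/24)·(121/24) = -3457/576, so a = -3457/7781.
Then b = ((121/24) − (7/24)·(-3457/7781))/(145/64) = 17760/7781.

a = -0.4443, b = 2.2825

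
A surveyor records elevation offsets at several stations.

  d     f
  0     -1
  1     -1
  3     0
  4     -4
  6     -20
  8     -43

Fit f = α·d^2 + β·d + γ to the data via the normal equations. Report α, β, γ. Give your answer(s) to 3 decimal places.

Normal-equation sums: Σd^2·d^2 = 5730, Σd^2·d = 820, Σd^2 = 126, Σd·d = 126, Σd = 22, Σ1 = 6.
For Xᵀf: Σd^2·f = -3537, Σd·f = -481, Σf = -69.
Normal equations: [[5730, 820, 126]; [820, 126, 22]; [126, 22, 6]]·[α, β, γ]ᵀ = [-3537, -481, -69]ᵀ.
Solving the 3×3 system (Gaussian elimination) gives α = -3258/2911, β = 11088/2911, γ = -11429/5822.

α = -1.119, β = 3.809, γ = -1.963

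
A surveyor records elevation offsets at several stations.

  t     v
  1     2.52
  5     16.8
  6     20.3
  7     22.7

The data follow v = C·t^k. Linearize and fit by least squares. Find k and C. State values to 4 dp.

Taking logs, ln v = k·ln t + ln C, so regress ln v on ln t.
Σln t = 5.3471, Σ(ln t)² = 9.5873, Σln v = 9.8786, Σln t·ln v = 16.0110.
Equations: 9.5873·k + 5.3471·ln C = 16.0110;  5.3471·k + 4·ln C = 9.8786.
Solving (det = 9.7575): k = 1.15008, ln C = 0.93226, so C = exp(0.93226) = 2.54023.

k = 1.1501, C = 2.5402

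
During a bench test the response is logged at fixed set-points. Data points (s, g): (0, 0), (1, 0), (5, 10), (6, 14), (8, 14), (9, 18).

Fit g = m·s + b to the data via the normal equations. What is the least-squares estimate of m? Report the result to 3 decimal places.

m = 2.055

Entries of AᵀA: Σs·s = 207, Σs = 29, Σ1 = 6.
For Aᵀg: Σs·g = 408, Σg = 56.
AᵀA·[m, b]ᵀ = Aᵀg becomes [[207, 29]; [29, 6]]·[m, b]ᵀ = [408, 56]ᵀ.
Δ = 207·6 − 29² = 401.
m = (408·6 − 29·56)/401 = 824/401; b = (207·56 − 29·408)/401 = -240/401.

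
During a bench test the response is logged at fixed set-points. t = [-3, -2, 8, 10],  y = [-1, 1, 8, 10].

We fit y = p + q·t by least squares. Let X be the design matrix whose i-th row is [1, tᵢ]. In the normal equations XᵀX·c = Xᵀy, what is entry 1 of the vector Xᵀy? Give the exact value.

18

Entry 1 ↔ basis 1, so (Xᵀy)_{1} = Σᵢ yᵢ = (1)·(-1) + (1)·(1) + (1)·(8) + (1)·(10) = 18.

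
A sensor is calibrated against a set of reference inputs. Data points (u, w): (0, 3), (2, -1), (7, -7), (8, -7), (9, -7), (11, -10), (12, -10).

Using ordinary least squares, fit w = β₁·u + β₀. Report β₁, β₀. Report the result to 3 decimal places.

Entries of AᵀA: Σu·u = 463, Σu = 49, Σ1 = 7.
And Σu·w = -400, Σw = -39.
So AᵀA·[β₁, β₀]ᵀ = Aᵀw: [[463, 49]; [49, 7]]·[β₁, β₀]ᵀ = [-400, -39]ᵀ.
Δ = 463·7 − 49² = 840.
β₁ = ((-400)·7 − 49·(-39))/840 = -127/120; β₀ = (463·(-39) − 49·(-400))/840 = 1543/840.

β₁ = -1.058, β₀ = 1.837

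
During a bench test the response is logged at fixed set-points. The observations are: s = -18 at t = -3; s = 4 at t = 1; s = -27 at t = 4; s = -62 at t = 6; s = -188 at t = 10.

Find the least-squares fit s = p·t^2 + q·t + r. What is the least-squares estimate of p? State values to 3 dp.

p = -2.014

Normal-equation sums: Σt^2·t^2 = 11634, Σt^2·t = 1254, Σt^2 = 162, Σt·t = 162, Σt = 18, Σ1 = 5.
Moment sums: Σt^2·s = -21622, Σt·s = -2302, Σs = -291.
Row-reducing yields p = -35809/17778, q = 17695/17778, r = 10305/2963.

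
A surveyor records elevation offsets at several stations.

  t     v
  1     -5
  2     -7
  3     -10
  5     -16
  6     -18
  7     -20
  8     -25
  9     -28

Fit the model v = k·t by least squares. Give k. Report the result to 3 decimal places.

Forming AᵀA = [[269]] and Aᵀv = [-829]ᵀ gives AᵀA·[k]ᵀ = Aᵀv.
k = (-829)/269 = -3.08178.

k = -3.082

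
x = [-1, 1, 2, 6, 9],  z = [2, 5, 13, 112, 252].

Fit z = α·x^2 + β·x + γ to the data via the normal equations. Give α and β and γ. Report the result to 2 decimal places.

α = 3.05, β = 0.46, γ = 0.10

Normal-equation sums: Σx^2·x^2 = 7875, Σx^2·x = 953, Σx^2 = 123, Σx·x = 123, Σx = 17, Σ1 = 5.
For Mᵀz: Σx^2·z = 24503, Σx·z = 2969, Σz = 384.
Solving the 3×3 system (Gaussian elimination) gives α = 57565/18848, β = 8681/18848, γ = 239/2356.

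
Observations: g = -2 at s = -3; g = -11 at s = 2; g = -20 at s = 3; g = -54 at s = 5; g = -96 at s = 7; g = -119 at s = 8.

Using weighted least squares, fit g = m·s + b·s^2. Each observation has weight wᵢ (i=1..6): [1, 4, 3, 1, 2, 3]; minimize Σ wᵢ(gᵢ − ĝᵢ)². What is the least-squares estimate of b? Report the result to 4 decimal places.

b = -1.5046

Forming MᵀWM = [[367, 2433]; [2433, 18103]] and MᵀWg = [-4732, -34340]ᵀ gives MᵀWM·[m, b]ᵀ = MᵀWg.
det = 367·18103 − 2433² = 724312.
m = ((-4732)·18103 − 2433·(-34340))/724312 = -264272/90539; b = (367·(-34340) − 2433·(-4732))/724312 = -136228/90539.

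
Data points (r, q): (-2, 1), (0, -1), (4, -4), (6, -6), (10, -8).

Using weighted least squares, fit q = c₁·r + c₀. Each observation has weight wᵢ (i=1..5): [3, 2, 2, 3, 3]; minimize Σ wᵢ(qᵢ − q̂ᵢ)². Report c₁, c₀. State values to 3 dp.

From the data, Σwᵢ·r·r = 452, Σwᵢ·r = 50, Σwᵢ·1 = 13.
For XᵀWq: Σwᵢ·r·q = -386, Σwᵢ·q = -49.
XᵀWX·[c₁, c₀]ᵀ = XᵀWq becomes [[452, 50]; [50, 13]]·[c₁, c₀]ᵀ = [-386, -49]ᵀ.
Eliminating c₀: 13·(row 1) − 50·(row 2) gives 3376·c₁ = 13·(-386) − 50·(-49) = -2568, so c₁ = -321/422.
Then c₀ = ((-49) − 50·(-321/422))/13 = -178/211.

c₁ = -0.761, c₀ = -0.844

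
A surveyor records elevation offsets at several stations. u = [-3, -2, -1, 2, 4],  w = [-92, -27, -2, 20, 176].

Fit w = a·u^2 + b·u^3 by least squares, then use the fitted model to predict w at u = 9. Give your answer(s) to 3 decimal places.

AᵀA·[a, b]ᵀ = Aᵀw reads: 370·a + 780·b = 1958;  780·a + 4954·b = 14126.
Determinant 370·4954 − 780² = 1224580.
a = (1958·4954 − 780·14126)/1224580 = -329587/306145; b = (370·14126 − 780·1958)/1224580 = 184969/61229.
At u = 9: ŵ = (-329587/306145)·(81) + (184969/61229)·(729) = 647515458/306145.

ŵ = 2115.061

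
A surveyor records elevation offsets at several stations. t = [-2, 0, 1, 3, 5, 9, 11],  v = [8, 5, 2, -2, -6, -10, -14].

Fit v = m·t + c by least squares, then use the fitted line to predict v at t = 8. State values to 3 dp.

Setting ∂/∂m … = 0 gives: 241·m + 27·c = -294;  27·m + 7·c = -17.
Δ = 241·7 − 27² = 958.
m = ((-294)·7 − 27·(-17))/958 = -1599/958; c = (241·(-17) − 27·(-294))/958 = 3841/958.
At t = 8: v̂ = (-1599/958)·(8) + (3841/958)·(1) = -8951/958.

v̂ = -9.343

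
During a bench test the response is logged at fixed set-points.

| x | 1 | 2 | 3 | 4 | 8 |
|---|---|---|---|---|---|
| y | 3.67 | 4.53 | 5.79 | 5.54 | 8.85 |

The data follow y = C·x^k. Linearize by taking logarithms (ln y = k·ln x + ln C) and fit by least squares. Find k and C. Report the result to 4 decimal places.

Linearized form: ln y = k·ln x + ln C. From the 5 transformed points,
Over the data: Σln x = 5.2575, Σ(ln x)² = 7.9333, Σln y = 8.4595, Σln x·ln y = 9.8838.
Normal system: [[7.9333, 5.2575]; [5.2575, 5]]·[k, ln C]ᵀ = [9.8838, 8.4595]ᵀ.
Solving (det = 12.0252): k = 0.41111, ln C = 1.25961, so C = exp(1.25961) = 3.52406.

k = 0.4111, C = 3.5241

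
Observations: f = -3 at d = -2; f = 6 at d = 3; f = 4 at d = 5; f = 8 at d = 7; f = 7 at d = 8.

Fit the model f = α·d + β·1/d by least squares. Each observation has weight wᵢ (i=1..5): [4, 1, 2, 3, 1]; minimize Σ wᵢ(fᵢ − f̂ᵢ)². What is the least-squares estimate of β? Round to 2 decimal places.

Sums needed: Σwᵢ·d·d = 286, Σwᵢ·d·1/d = 11, Σwᵢ·1/d·1/d = 894673/705600.
Moment sums: Σwᵢ·d·f = 306, Σwᵢ·1/d·f = 3893/280.
So XᵀWX·[α, β]ᵀ = XᵀWf: [[286, 11]; [11, 894673/705600]]·[α, β]ᵀ = [306, 3893/280]ᵀ.
Eliminating β: (894673/705600)·(row 1) − 11·(row 2) gives (85249439/352800)·α = (894673/705600)·306 − 11·(3893/280) = 9214221/39200, so α = 82927989/85249439.
Then β = ((3893/280) − 11·(82927989/85249439))/(894673/705600) = 19577880/7749949.

β = 2.53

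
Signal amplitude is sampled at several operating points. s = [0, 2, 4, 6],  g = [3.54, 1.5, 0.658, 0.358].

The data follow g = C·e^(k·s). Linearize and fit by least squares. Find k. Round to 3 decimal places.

With ln gᵢ as the transformed response and sᵢ as the regressor:
Σs = 12.0000, Σ(s)² = 56.0000, Σln g = 0.2238, Σs·ln g = -7.0266.
Equations: 56.0000·k + 12.0000·ln C = -7.0266;  12.0000·k + 4·ln C = 0.2238.
Solving (det = 80.0000): k = -0.38490, ln C = 1.21066.

k = -0.385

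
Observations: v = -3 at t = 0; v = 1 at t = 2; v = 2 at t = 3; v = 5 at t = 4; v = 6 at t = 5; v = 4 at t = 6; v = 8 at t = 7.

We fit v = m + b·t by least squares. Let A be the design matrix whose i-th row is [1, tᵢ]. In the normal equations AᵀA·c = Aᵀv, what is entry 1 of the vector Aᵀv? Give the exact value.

23

Entry 1 ↔ basis 1, so (Aᵀv)_{1} = Σᵢ vᵢ = (1)·(-3) + (1)·(1) + (1)·(2) + (1)·(5) + (1)·(6) + (1)·(4) + (1)·(8) = 23.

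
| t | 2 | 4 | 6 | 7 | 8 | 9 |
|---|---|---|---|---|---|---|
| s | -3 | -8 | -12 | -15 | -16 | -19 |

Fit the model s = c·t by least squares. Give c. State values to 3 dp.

From the data, Σt·t = 250.
And Σt·s = -514.
Hence c = -514 / 250 ≈ -2.056.

c = -2.056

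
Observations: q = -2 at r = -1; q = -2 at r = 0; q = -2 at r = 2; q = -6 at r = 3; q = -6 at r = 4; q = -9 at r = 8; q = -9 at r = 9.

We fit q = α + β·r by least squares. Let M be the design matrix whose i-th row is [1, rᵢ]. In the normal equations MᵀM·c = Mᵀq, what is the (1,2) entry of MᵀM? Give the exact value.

Row 1 ↔ basis 1, column 2 ↔ basis r, so (MᵀM)_{1,2} = Σᵢ r = (1)·(-1) + (1)·(0) + (1)·(2) + (1)·(3) + (1)·(4) + (1)·(8) + (1)·(9) = 25.

25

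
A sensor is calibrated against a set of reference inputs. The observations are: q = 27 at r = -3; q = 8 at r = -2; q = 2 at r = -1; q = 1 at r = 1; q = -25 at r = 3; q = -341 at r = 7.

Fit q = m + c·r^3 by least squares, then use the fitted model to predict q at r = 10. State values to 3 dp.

Normal-equation sums: Σ1 = 6, Σr^3 = 335, Σr^3·r^3 = 119173.
And Σq = -328, Σr^3·q = -118432.
XᵀX·[m, c]ᵀ = Xᵀq becomes [[6, 335]; [335, 119173]]·[m, c]ᵀ = [-328, -118432]ᵀ.
Eliminating c: 119173·(row 1) − 335·(row 2) gives 602813·m = 119173·(-328) − 335·(-118432) = 585976, so m = 585976/602813.
Then c = ((-118432) − 335·(585976/602813))/119173 = -600712/602813.
At r = 10: q̂ = (585976/602813)·(1) + (-600712/602813)·(1000) = -600126024/602813.

q̂ = -995.543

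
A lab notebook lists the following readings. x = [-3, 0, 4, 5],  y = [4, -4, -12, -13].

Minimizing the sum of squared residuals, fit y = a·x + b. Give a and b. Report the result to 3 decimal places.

a = -2.134, b = -3.049

From the data, Σx·x = 50, Σx = 6, Σ1 = 4.
Right-hand side: Σx·y = -125, Σy = -25.
Normal equations: [[50, 6]; [6, 4]]·[a, b]ᵀ = [-125, -25]ᵀ.
Determinant 50·4 − 6² = 164.
a = ((-125)·4 − 6·(-25))/164 = -175/82; b = (50·(-25) − 6·(-125))/164 = -125/41.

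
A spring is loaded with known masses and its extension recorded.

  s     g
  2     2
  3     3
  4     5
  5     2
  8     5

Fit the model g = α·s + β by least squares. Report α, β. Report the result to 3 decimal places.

Forming XᵀX = [[118, 22]; [22, 5]] and Xᵀg = [83, 17]ᵀ gives XᵀX·[α, β]ᵀ = Xᵀg.
det = 118·5 − 22² = 106.
α = (83·5 − 22·17)/106 = 41/106; β = (118·17 − 22·83)/106 = 90/53.

α = 0.387, β = 1.698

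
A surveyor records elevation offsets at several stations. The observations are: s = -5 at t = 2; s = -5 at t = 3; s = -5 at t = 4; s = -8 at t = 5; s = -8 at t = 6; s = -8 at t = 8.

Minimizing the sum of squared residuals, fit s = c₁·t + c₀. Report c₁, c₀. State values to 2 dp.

c₁ = -0.64, c₀ = -3.50

From the data, Σt·t = 154, Σt = 28, Σ1 = 6.
And Σt·s = -197, Σs = -39.
Determinant 154·6 − 28² = 140.
c₁ = ((-197)·6 − 28·(-39))/140 = -9/14; c₀ = (154·(-39) − 28·(-197))/140 = -7/2.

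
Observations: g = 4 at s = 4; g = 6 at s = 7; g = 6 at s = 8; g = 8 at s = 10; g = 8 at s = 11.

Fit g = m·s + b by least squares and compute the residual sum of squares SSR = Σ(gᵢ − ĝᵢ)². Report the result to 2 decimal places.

AᵀA·[m, b]ᵀ = Aᵀg reads: 350·m + 40·b = 274;  40·m + 5·b = 32.
(Σs·s = 350, Σs = 40, Σ1 = 5, Σs·g = 274, Σg = 32.)
Δ = 350·5 − 40² = 150.
m = (274·5 − 40·32)/150 = 3/5; b = (350·32 − 40·274)/150 = 8/5.
Residuals: 0, 1/5, -2/5, 2/5, -1/5; SSR = 2/5.

SSR = 0.40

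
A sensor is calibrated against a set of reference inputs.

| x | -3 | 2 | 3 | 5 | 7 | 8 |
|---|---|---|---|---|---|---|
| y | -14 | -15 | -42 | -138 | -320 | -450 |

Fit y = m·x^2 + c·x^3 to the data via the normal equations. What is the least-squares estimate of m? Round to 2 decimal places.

m = -3.04

From the data, Σx^2·x^2 = 7300, Σx^2·x^3 = 52732, Σx^3·x^3 = 396940.
And Σx^2·y = -48494, Σx^3·y = -358286.
Normal equations: [[7300, 52732]; [52732, 396940]]·[m, c]ᵀ = [-48494, -358286]ᵀ.
Eliminating c: 396940·(row 1) − 52732·(row 2) gives 116998176·m = 396940·(-48494) − 52732·(-358286) = -356071008, so m = -3709073/1218731.
Then c = ((-358286) − 52732·(-3709073/1218731))/396940 = -1214629/2437462.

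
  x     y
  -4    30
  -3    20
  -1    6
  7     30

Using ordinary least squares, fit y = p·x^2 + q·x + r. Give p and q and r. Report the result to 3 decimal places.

From the data, Σx^2·x^2 = 2739, Σx^2·x = 251, Σx^2 = 75, Σx·x = 75, Σx = -1, Σ1 = 4.
Moment sums: Σx^2·y = 2136, Σx·y = 24, Σy = 86.
Normal equations: [[2739, 251, 75]; [251, 75, -1]; [75, -1, 4]]·[p, q, r]ᵀ = [2136, 24, 86]ᵀ.
Solving the 3×3 system (Gaussian elimination) gives p = 1, q = -3, r = 2.

p = 1.000, q = -3.000, r = 2.000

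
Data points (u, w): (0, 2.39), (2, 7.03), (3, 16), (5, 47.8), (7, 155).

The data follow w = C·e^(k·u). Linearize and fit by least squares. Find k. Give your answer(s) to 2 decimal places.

With ln wᵢ as the transformed response and uᵢ as the regressor:
AᵀA = [[87.0000, 17.0000]; [17.0000, 5]], rhs = [66.8572, 14.5045]ᵀ  (here Σu = 17.0000, Σ(u)² = 87.0000, Σln w = 14.5045, Σu·ln w = 66.8572).
Δ = 87.0000·5 − (17.0000)² = 146.0000; k = (66.8572·5 − 17.0000·14.5045)/146.0000 = 0.60075, ln C = (87.0000·14.5045 − 17.0000·66.8572)/146.0000 = 0.85836.

k = 0.60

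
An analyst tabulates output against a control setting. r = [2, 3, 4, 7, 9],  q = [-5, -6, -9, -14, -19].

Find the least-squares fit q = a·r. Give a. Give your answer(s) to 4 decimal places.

a = -2.0943

Compute the Gram sums: Σr·r = 159.
For Mᵀq: Σr·q = -333.
So MᵀM·[a]ᵀ = Mᵀq: [[159]]·[a]ᵀ = [-333]ᵀ.
a = (-333)/159 = -2.09434.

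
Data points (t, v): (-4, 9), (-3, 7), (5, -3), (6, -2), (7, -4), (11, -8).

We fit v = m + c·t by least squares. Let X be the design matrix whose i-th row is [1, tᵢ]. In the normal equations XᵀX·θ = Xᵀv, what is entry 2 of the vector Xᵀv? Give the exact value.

-200

Entry 2 ↔ basis t, so (Xᵀv)_{2} = Σᵢ (t)·vᵢ = (-4)·(9) + (-3)·(7) + (5)·(-3) + (6)·(-2) + (7)·(-4) + (11)·(-8) = -200.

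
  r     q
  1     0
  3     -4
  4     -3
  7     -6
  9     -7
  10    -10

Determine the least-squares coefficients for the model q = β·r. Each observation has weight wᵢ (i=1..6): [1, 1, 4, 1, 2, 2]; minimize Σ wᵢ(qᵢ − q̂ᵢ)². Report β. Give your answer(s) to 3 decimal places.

Entries of MᵀWM: Σwᵢ·r·r = 485.
For MᵀWq: Σwᵢ·r·q = -428.
MᵀWM·[β]ᵀ = MᵀWq becomes [[485]]·[β]ᵀ = [-428]ᵀ.
β = (-428)/485 = -0.882474.

β = -0.882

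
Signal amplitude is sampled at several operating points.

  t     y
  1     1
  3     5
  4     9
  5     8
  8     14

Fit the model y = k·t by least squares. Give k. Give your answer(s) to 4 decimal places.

Sums needed: Σt·t = 115.
For Aᵀy: Σt·y = 204.
AᵀA·[k]ᵀ = Aᵀy becomes [[115]]·[k]ᵀ = [204]ᵀ.
k = 204/115 = 1.77391.

k = 1.7739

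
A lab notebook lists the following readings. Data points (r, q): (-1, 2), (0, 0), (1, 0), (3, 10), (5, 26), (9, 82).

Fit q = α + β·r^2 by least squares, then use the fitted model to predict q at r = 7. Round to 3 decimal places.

The normal equations are: 6·α + 117·β = 120;  117·α + 7269·β = 7384.
Eliminating β: 7269·(row 1) − 117·(row 2) gives 29925·α = 7269·120 − 117·7384 = 8352, so α = 928/3325.
Then β = (7384 − 117·(928/3325))/7269 = 10088/9975.
At r = 7: q̂ = (928/3325)·(1) + (10088/9975)·(49) = 497096/9975.

q̂ = 49.834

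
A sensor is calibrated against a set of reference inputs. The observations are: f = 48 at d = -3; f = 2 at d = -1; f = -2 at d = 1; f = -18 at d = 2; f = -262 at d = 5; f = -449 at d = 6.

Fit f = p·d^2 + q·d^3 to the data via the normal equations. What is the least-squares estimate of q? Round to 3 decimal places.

Sums needed: Σd^2·d^2 = 2020, Σd^2·d^3 = 10690, Σd^3·d^3 = 63076.
And Σd^2·f = -22354, Σd^3·f = -131178.
MᵀM·[p, q]ᵀ = Mᵀf becomes [[2020, 10690]; [10690, 63076]]·[p, q]ᵀ = [-22354, -131178]ᵀ.
Eliminating q: 63076·(row 1) − 10690·(row 2) gives 13137420·p = 63076·(-22354) − 10690·(-131178) = -7708084, so p = -1927021/3284355.
Then q = ((-131178) − 10690·(-1927021/3284355))/63076 = -1300765/656871.

q = -1.980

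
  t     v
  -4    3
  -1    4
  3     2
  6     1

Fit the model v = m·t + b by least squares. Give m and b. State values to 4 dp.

m = -0.2414, b = 2.7414

Sums needed: Σt·t = 62, Σt = 4, Σ1 = 4.
Moment sums: Σt·v = -4, Σv = 10.
Normal equations: [[62, 4]; [4, 4]]·[m, b]ᵀ = [-4, 10]ᵀ.
Eliminating b: 4·(row 1) − 4·(row 2) gives 232·m = 4·(-4) − 4·10 = -56, so m = -7/29.
Then b = (10 − 4·(-7/29))/4 = 159/58.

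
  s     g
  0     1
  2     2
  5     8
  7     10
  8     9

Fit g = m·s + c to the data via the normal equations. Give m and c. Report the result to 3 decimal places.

m = 1.195, c = 0.743

The normal system AᵀA·[m, c]ᵀ = Aᵀg is [[142, 22]; [22, 5]]·[m, c]ᵀ = [186, 30]ᵀ.
Δ = 142·5 − 22² = 226.
m = (186·5 − 22·30)/226 = 135/113; c = (142·30 − 22·186)/226 = 84/113.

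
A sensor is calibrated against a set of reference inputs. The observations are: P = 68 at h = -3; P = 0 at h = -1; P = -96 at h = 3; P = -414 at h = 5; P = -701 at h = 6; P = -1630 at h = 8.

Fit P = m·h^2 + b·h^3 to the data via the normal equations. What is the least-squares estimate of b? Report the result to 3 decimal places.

Setting ∂/∂m … = 0 gives: 6180·m + 43668·b = -140158;  43668·m + 325884·b = -1042154.
(Σh^2·h^2 = 6180, Σh^2·h^3 = 43668, Σh^3·h^3 = 325884, Σh^2·P = -140158, Σh^3·P = -1042154.)
Eliminating b: 325884·(row 1) − 43668·(row 2) gives 107068896·m = 325884·(-140158) − 43668·(-1042154) = -166468800, so m = -1734050/1115301.
Then b = ((-1042154) − 43668·(-1734050/1115301))/325884 = -6668587/2230602.

b = -2.990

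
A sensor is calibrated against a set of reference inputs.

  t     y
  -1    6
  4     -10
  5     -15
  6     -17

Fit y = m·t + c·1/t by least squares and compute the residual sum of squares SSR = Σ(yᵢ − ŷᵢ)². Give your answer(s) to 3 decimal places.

SSR = 3.374

The normal equations are: 78·m + 4·c = -223;  4·m + (4069/3600)·c = -43/3.
Δ = 78·(4069/3600) − 4² = 43297/600.
m = ((-223)·(4069/3600) − 4·(-43/3))/(43297/600) = -700987/259782; c = (78·(-43/3) − 4·(-223))/(43297/600) = -135600/43297.
Residuals: 44105/259782, 204764/129891, -229075/259782, -12462/43297; SSR = 876599/259782.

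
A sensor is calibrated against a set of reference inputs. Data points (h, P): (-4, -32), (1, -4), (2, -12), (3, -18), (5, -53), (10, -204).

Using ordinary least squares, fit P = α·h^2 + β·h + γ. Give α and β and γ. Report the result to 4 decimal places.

Sums needed: Σh^2·h^2 = 10979, Σh^2·h = 1097, Σh^2 = 155, Σh·h = 155, Σh = 17, Σ1 = 6.
For MᵀP: Σh^2·P = -22451, Σh·P = -2259, ΣP = -323.
MᵀM·[α, β, γ]ᵀ = MᵀP becomes [[10979, 1097, 155]; [1097, 155, 17]; [155, 17, 6]]·[α, β, γ]ᵀ = [-22451, -2259, -323]ᵀ.
Row-reducing yields α = -373837/187440, β = -55841/187440, γ = -5726/3905.

α = -1.9944, β = -0.2979, γ = -1.4663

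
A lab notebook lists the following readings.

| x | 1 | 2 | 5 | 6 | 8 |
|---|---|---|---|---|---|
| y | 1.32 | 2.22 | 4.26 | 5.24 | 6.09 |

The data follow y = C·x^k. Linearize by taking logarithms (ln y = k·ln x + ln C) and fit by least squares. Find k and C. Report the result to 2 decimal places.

k = 0.74, C = 1.32

Linearized form: ln y = k·ln x + ln C. From the 5 transformed points,
AᵀA = [[10.6052, 6.1738]; [6.1738, 5]], rhs = [9.6098, 5.9874]ᵀ  (here Σln x = 6.1738, Σ(ln x)² = 10.6052, Σln y = 5.9874, Σln x·ln y = 9.6098).
Slope k = (n·Σln x·ln y − Σln x·Σln y)/(n·Σ(ln x)² − (Σln x)²) = (5·9.6098 − 6.1738·5.9874)/14.9105 = 0.74340; ln C = (Σln y − k·Σln x)/n = 0.27956, so C = exp(0.27956) = 1.32254.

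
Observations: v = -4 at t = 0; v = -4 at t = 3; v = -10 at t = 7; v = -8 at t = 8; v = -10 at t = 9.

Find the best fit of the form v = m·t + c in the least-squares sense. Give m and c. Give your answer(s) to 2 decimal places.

Compute the Gram sums: Σt·t = 203, Σt = 27, Σ1 = 5.
For Aᵀv: Σt·v = -236, Σv = -36.
Normal equations: [[203, 27]; [27, 5]]·[m, c]ᵀ = [-236, -36]ᵀ.
Eliminating c: 5·(row 1) − 27·(row 2) gives 286·m = 5·(-236) − 27·(-36) = -208, so m = -8/11.
Then c = ((-36) − 27·(-8/11))/5 = -36/11.

m = -0.73, c = -3.27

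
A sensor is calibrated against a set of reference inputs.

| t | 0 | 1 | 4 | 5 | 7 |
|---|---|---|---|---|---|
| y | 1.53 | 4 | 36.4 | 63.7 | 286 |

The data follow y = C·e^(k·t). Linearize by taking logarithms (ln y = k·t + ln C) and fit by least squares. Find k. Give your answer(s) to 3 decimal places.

With ln yᵢ as the transformed response and tᵢ as the regressor:
Σt = 17.0000, Σ(t)² = 91.0000, Σln y = 15.2163, Σt·ln y = 76.1274.
Equations: 91.0000·k + 17.0000·ln C = 76.1274;  17.0000·k + 5·ln C = 15.2163.
Slope k = (n·Σt·ln y − Σt·Σln y)/(n·Σ(t)² − (Σt)²) = (5·76.1274 − 17.0000·15.2163)/166.0000 = 0.73470; ln C = (Σln y − k·Σt)/n = 0.54529.

k = 0.735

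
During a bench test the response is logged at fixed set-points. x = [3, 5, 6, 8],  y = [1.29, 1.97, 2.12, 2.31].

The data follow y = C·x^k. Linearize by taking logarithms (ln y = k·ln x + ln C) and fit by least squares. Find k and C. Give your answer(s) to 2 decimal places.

k = 0.61, C = 0.69

Linearized form: ln y = k·ln x + ln C. From the 4 transformed points,
Sums: Σln x = 6.5793, Σ(ln x)² = 11.3317, Σln y = 2.5213, Σln x·ln y = 4.4584.
Normal system: [[11.3317, 6.5793]; [6.5793, 4]]·[k, ln C]ᵀ = [4.4584, 2.5213]ᵀ.
Δ = 11.3317·4 − (6.5793)² = 2.0403; k = (4.4584·4 − 6.5793·2.5213)/2.0403 = 0.61017, ln C = (11.3317·2.5213 − 6.5793·4.4584)/2.0403 = -0.37329, so C = exp(-0.37329) = 0.68847.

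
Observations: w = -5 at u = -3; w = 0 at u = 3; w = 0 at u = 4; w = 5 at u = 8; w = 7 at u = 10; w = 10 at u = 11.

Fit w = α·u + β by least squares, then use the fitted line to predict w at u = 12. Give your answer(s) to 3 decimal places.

ŵ = 9.522

Setting ∂/∂α … = 0 gives: 319·α + 33·β = 235;  33·α + 6·β = 17.
Eliminating β: 6·(row 1) − 33·(row 2) gives 825·α = 6·235 − 33·17 = 849, so α = 283/275.
Then β = (17 − 33·(283/275))/6 = -212/75.
At u = 12: ŵ = (283/275)·(12) + (-212/75)·(1) = 7856/825.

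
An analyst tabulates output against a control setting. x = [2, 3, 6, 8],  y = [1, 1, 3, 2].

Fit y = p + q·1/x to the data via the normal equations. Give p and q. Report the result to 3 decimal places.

p = 2.980, q = -4.374

From the data, Σ1 = 4, Σ1/x = 9/8, Σ1/x·1/x = 233/576.
For Aᵀy: Σy = 7, Σ1/x·y = 19/12.
AᵀA·[p, q]ᵀ = Aᵀy becomes [[4, 9/8]; [9/8, 233/576]]·[p, q]ᵀ = [7, 19/12]ᵀ.
Determinant 4·(233/576) − (9/8)² = 203/576.
p = (7·(233/576) − (9/8)·(19/12))/(203/576) = 605/203; q = (4·(19/12) − (9/8)·7)/(203/576) = -888/203.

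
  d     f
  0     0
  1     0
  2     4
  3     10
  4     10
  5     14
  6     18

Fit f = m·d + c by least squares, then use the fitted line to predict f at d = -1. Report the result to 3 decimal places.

Compute the Gram sums: Σd·d = 91, Σd = 21, Σ1 = 7.
Right-hand side: Σd·f = 256, Σf = 56.
det = 91·7 − 21² = 196.
m = (256·7 − 21·56)/196 = 22/7; c = (91·56 − 21·256)/196 = -10/7.
At d = -1: f̂ = (22/7)·(-1) + (-10/7)·(1) = -32/7.

f̂ = -4.571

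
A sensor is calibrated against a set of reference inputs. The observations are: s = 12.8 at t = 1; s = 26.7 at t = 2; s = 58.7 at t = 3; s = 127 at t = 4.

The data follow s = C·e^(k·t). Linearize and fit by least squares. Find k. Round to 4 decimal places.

k = 0.7672

Taking logs, ln s = k·t + ln C, so regress ln s on t.
Over the data: Σt = 10.0000, Σ(t)² = 30.0000, Σln s = 14.7507, Σt·ln s = 40.7128.
Normal system: [[30.0000, 10.0000]; [10.0000, 4]]·[k, ln C]ᵀ = [40.7128, 14.7507]ᵀ.
Solving (det = 20.0000): k = 0.76720, ln C = 1.76968.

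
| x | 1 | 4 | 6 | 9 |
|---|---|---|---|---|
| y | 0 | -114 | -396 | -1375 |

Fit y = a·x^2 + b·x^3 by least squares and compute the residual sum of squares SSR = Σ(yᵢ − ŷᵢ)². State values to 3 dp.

SSR = 3.142

Compute the Gram sums: Σx^2·x^2 = 8114, Σx^2·x^3 = 67850, Σx^3·x^3 = 582194.
And Σx^2·y = -127455, Σx^3·y = -1095207.
So MᵀM·[a, b]ᵀ = Mᵀy: [[8114, 67850]; [67850, 582194]]·[a, b]ᵀ = [-127455, -1095207]ᵀ.
Eliminating b: 582194·(row 1) − 67850·(row 2) gives 120299616·a = 582194·(-127455) − 67850·(-1095207) = 106258680, so a = 1475815/1670828.
Then b = ((-1095207) − 67850·(1475815/1670828))/582194 = -3315109/1670828.
Residuals: 919647/835414, -28242/24571, 321579/417707, -107527/835414; SSR = 2625049/835414.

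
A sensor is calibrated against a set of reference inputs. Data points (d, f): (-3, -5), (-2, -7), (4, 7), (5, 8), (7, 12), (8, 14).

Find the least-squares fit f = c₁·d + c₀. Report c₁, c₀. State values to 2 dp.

With design matrix X, XᵀX = [[167, 19]; [19, 6]] and Xᵀf = [293, 29]ᵀ.
Eliminating c₀: 6·(row 1) − 19·(row 2) gives 641·c₁ = 6·293 − 19·29 = 1207, so c₁ = 1207/641.
Then c₀ = (29 − 19·(1207/641))/6 = -724/641.

c₁ = 1.88, c₀ = -1.13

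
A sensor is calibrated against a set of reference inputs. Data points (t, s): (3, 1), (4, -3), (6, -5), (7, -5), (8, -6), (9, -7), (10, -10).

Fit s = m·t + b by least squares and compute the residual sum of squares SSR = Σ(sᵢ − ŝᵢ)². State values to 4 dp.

SSR = 6.5942

Compute the Gram sums: Σt·t = 355, Σt = 47, Σ1 = 7.
Moment sums: Σt·s = -285, Σs = -35.
Eliminating b: 7·(row 1) − 47·(row 2) gives 276·m = 7·(-285) − 47·(-35) = -350, so m = -175/138.
Then b = ((-35) − 47·(-175/138))/7 = 485/138.
Residuals: 89/69, -199/138, -125/138, 25/69, 29/46, 62/69, -5/6; SSR = 455/69.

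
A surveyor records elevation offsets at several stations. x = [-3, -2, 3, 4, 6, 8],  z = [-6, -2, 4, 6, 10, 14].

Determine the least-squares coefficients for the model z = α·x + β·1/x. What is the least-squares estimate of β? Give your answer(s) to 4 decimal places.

β = -2.3640

AᵀA·[α, β]ᵀ = Aᵀz reads: 138·α + 6·β = 230;  6·α + (37/64)·β = 37/4.
(Σx·x = 138, Σx·1/x = 6, Σ1/x·1/x = 37/64, Σx·z = 230, Σ1/x·z = 37/4.)
Determinant 138·(37/64) − 6² = 1401/32.
α = (230·(37/64) − 6·(37/4))/(1401/32) = 2479/1401; β = (138·(37/4) − 6·230)/(1401/32) = -1104/467.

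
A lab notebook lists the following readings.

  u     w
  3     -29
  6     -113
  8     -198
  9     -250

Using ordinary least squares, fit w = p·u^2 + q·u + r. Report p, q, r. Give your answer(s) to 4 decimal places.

Forming XᵀX = [[12034, 1484, 190]; [1484, 190, 26]; [190, 26, 4]] and Xᵀw = [-37251, -4599, -590]ᵀ gives XᵀX·[p, q, r]ᵀ = Xᵀw.
Inverting the 3×3 Gram matrix, [p, q, r]ᵀ = [-65/22, -89/66, 53/33]ᵀ.

p = -2.9545, q = -1.3485, r = 1.6061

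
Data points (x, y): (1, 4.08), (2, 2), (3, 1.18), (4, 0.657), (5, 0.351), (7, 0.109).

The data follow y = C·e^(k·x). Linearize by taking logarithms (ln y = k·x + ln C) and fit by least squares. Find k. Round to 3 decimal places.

k = -0.597

Let Y = ln y. Fitting Y = k·x + ln C by least squares:
AᵀA = [[104.0000, 22.0000]; [22.0000, 6]], rhs = [-19.1410, -1.4187]ᵀ  (here Σx = 22.0000, Σ(x)² = 104.0000, Σln y = -1.4187, Σx·ln y = -19.1410).
Solving (det = 140.0000): k = -0.59739, ln C = 1.95400.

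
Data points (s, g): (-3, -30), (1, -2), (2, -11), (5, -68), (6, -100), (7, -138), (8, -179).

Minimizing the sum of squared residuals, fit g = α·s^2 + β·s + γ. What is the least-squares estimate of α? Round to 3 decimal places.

α = -2.922

With design matrix A, AᵀA = [[8516, 1178, 188]; [1178, 188, 26]; [188, 26, 7]] and Aᵀg = [-23834, -3272, -528]ᵀ.
Solving the 3×3 system (Gaussian elimination) gives α = -148028/50659, β = 50361/50659, γ = -32582/50659.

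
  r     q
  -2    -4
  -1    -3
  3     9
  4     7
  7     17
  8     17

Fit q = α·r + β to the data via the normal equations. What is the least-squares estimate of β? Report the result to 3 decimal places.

β = 0.101

Compute the Gram sums: Σr·r = 143, Σr = 19, Σ1 = 6.
Moment sums: Σr·q = 321, Σq = 43.
Normal equations: [[143, 19]; [19, 6]]·[α, β]ᵀ = [321, 43]ᵀ.
Δ = 143·6 − 19² = 497.
α = (321·6 − 19·43)/497 = 1109/497; β = (143·43 − 19·321)/497 = 50/497.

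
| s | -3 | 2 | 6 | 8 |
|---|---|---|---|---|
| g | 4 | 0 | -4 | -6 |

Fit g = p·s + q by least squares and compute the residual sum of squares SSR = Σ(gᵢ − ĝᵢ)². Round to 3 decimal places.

SSR = 0.198

Sums needed: Σs·s = 113, Σs = 13, Σ1 = 4.
For Xᵀg: Σs·g = -84, Σg = -6.
Δ = 113·4 − 13² = 283.
p = ((-84)·4 − 13·(-6))/283 = -258/283; q = (113·(-6) − 13·(-84))/283 = 414/283.
Residuals: -56/283, 102/283, 2/283, -48/283; SSR = 56/283.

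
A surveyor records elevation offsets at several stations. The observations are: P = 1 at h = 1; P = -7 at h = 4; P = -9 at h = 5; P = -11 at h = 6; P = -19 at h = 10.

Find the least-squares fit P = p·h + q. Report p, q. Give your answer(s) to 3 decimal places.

p = -2.196, q = 2.421

The normal system XᵀX·[p, q]ᵀ = XᵀP is [[178, 26]; [26, 5]]·[p, q]ᵀ = [-328, -45]ᵀ.
Δ = 178·5 − 26² = 214.
p = ((-328)·5 − 26·(-45))/214 = -235/107; q = (178·(-45) − 26·(-328))/214 = 259/107.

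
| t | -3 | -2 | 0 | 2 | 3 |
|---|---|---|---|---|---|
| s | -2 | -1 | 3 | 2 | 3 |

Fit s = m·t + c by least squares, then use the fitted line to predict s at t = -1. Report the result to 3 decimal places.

Sums needed: Σt·t = 26, Σt = 0, Σ1 = 5.
And Σt·s = 21, Σs = 5.
Eliminating c: 5·(row 1) − 0·(row 2) gives 130·m = 5·21 − 0·5 = 105, so m = 21/26.
Then c = (5 − 0·(21/26))/5 = 1.
At t = -1: ŝ = (21/26)·(-1) + (1)·(1) = 5/26.

ŝ = 0.192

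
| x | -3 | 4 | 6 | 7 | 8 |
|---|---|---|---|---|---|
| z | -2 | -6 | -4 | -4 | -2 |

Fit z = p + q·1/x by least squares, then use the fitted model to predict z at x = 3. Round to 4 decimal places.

Normal-equation sums: Σ1 = 5, Σ1/x = 59/168, Σ1/x·1/x = 6701/28224.
For Aᵀz: Σz = -18, Σ1/x·z = -65/28.
Normal equations: [[5, 59/168]; [59/168, 6701/28224]]·[p, q]ᵀ = [-18, -65/28]ᵀ.
Determinant 5·(6701/28224) − (59/168)² = 417/392.
p = ((-18)·(6701/28224) − (59/168)·(-65/28))/(417/392) = -4067/1251; q = (5·(-65/28) − (59/168)·(-18))/(417/392) = -2072/417.
At x = 3: ẑ = (-4067/1251)·(1) + (-2072/417)·(1/3) = -6139/1251.

ẑ = -4.9073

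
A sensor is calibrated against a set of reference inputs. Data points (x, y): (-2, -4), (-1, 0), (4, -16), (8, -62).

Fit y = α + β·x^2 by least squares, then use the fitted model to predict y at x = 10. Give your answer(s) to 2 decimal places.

ŷ = -97.24

Forming MᵀM = [[4, 85]; [85, 4369]] and Mᵀy = [-82, -4240]ᵀ gives MᵀM·[α, β]ᵀ = Mᵀy.
Δ = 4·4369 − 85² = 10251.
α = ((-82)·4369 − 85·(-4240))/10251 = 14/67; β = (4·(-4240) − 85·(-82))/10251 = -1110/1139.
At x = 10: ŷ = (14/67)·(1) + (-1110/1139)·(100) = -110762/1139.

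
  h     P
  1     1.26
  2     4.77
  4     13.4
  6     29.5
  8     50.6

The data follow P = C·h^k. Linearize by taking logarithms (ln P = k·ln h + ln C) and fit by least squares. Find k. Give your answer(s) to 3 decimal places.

k = 1.746

With ln Pᵢ as the transformed response and ln hᵢ as the regressor:
Σln h = 5.9506, Σ(ln h)² = 9.9367, Σln P = 11.6971, Σln h·ln P = 18.9044.
Normal system: [[9.9367, 5.9506]; [5.9506, 5]]·[k, ln C]ᵀ = [18.9044, 11.6971]ᵀ.
Δ = 9.9367·5 − (5.9506)² = 14.2736; k = (18.9044·5 − 5.9506·11.6971)/14.2736 = 1.74566, ln C = (9.9367·11.6971 − 5.9506·18.9044)/14.2736 = 0.26185.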